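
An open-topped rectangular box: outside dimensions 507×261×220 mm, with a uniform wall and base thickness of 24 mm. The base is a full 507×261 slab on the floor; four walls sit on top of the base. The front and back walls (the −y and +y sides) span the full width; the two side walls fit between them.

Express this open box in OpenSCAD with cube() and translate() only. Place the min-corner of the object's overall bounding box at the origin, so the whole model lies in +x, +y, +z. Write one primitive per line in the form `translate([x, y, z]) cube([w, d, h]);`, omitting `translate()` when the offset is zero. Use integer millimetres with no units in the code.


cube([507, 261, 24]);
translate([0, 0, 24]) cube([507, 24, 196]);
translate([0, 237, 24]) cube([507, 24, 196]);
translate([0, 24, 24]) cube([24, 213, 196]);
translate([483, 24, 24]) cube([24, 213, 196]);


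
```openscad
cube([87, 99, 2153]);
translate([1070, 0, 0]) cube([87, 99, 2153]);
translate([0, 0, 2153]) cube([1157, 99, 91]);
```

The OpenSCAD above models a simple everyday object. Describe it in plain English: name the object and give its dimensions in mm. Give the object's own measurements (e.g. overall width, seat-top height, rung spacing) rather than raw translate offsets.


A door frame. The clear opening is 983 mm wide and 2153 mm high. Two 87 mm wide jambs, 99 mm deep, stand either side of the opening from the floor to the top of the opening. A 91 mm thick head sits across the top of both jambs, spanning the full outside width of the frame.


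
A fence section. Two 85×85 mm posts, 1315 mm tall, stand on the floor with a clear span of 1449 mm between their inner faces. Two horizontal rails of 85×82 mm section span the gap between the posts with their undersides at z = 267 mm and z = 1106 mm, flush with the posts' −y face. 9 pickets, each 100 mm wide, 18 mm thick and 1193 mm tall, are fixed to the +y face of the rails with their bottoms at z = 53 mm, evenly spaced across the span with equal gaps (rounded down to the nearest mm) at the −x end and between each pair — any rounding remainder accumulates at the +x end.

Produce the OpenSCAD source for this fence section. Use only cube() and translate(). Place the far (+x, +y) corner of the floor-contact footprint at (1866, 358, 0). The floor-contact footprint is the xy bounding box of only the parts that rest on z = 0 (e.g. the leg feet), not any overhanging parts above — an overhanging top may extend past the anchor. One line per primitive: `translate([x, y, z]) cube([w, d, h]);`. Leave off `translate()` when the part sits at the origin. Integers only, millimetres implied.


translate([247, 273, 0]) cube([85, 85, 1315]);
translate([1781, 273, 0]) cube([85, 85, 1315]);
translate([332, 273, 267]) cube([1449, 85, 82]);
translate([332, 273, 1106]) cube([1449, 85, 82]);
translate([386, 358, 53]) cube([100, 18, 1193]);
translate([540, 358, 53]) cube([100, 18, 1193]);
translate([694, 358, 53]) cube([100, 18, 1193]);
translate([848, 358, 53]) cube([100, 18, 1193]);
translate([1002, 358, 53]) cube([100, 18, 1193]);
translate([1156, 358, 53]) cube([100, 18, 1193]);
translate([1310, 358, 53]) cube([100, 18, 1193]);
translate([1464, 358, 53]) cube([100, 18, 1193]);
translate([1618, 358, 53]) cube([100, 18, 1193]);


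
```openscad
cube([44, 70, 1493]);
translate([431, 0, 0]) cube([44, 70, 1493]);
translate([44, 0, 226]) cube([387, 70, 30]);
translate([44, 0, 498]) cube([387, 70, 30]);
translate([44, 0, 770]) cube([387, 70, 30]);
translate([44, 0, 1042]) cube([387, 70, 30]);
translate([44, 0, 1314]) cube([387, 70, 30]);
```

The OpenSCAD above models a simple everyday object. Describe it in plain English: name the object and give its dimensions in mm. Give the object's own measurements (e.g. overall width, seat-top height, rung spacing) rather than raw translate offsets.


A straight ladder. Two 44×70 mm vertical rails, 1493 mm tall, stand 475 mm apart (outside-to-outside) with their front faces coplanar on the −y side. 5 rungs, each 70 mm deep and 30 mm tall, span between the inner faces of the rails, front faces flush with the rails. The lowest rung's underside is at z = 226 mm and rungs are spaced 272 mm apart (underside to underside).


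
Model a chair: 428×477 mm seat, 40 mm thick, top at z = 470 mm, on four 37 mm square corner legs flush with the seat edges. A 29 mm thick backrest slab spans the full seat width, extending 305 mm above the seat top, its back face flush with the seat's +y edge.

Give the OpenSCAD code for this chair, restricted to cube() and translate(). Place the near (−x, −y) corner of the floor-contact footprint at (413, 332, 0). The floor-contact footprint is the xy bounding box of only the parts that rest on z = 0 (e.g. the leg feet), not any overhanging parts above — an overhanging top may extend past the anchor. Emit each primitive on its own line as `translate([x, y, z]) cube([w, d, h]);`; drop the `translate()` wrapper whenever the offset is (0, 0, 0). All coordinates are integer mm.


translate([413, 332, 430]) cube([428, 477, 40]);
translate([413, 332, 0]) cube([37, 37, 430]);
translate([804, 332, 0]) cube([37, 37, 430]);
translate([413, 772, 0]) cube([37, 37, 430]);
translate([804, 772, 0]) cube([37, 37, 430]);
translate([413, 780, 470]) cube([428, 29, 305]);


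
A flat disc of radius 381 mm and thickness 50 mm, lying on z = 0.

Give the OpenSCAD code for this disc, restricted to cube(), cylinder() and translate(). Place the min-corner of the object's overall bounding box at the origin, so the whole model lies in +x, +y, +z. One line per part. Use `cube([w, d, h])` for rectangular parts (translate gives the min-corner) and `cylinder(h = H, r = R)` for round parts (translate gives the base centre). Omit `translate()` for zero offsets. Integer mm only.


translate([381, 381, 0]) cylinder(h = 50, r = 381);


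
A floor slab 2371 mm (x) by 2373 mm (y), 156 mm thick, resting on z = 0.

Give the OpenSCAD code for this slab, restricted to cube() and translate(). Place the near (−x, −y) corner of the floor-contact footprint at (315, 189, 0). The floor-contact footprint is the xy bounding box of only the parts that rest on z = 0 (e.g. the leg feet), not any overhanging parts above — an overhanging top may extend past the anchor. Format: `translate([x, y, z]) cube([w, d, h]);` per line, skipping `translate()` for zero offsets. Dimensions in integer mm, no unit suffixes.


translate([315, 189, 0]) cube([2371, 2373, 156]);


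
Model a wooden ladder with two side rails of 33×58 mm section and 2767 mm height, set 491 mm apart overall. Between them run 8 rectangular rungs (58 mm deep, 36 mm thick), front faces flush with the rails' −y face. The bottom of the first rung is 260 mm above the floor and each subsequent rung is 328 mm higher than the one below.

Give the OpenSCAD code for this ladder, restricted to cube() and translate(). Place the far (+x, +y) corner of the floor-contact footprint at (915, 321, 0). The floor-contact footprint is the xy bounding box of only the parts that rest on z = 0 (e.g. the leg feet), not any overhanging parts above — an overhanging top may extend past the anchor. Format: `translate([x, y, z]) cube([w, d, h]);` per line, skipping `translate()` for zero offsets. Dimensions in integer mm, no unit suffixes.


translate([424, 263, 0]) cube([33, 58, 2767]);
translate([882, 263, 0]) cube([33, 58, 2767]);
translate([457, 263, 260]) cube([425, 58, 36]);
translate([457, 263, 588]) cube([425, 58, 36]);
translate([457, 263, 916]) cube([425, 58, 36]);
translate([457, 263, 1244]) cube([425, 58, 36]);
translate([457, 263, 1572]) cube([425, 58, 36]);
translate([457, 263, 1900]) cube([425, 58, 36]);
translate([457, 263, 2228]) cube([425, 58, 36]);
translate([457, 263, 2556]) cube([425, 58, 36]);


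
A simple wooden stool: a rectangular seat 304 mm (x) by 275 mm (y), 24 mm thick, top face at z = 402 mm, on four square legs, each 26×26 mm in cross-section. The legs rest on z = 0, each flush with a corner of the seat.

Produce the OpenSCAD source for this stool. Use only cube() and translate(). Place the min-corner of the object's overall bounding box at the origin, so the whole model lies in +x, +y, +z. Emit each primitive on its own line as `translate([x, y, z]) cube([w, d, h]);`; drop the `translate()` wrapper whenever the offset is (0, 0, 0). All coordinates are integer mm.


// leg_h = 402 - 24 = 378
translate([0, 0, 378]) cube([304, 275, 24]);
cube([26, 26, 378]);
translate([278, 0, 0]) cube([26, 26, 378]);
translate([0, 249, 0]) cube([26, 26, 378]);
translate([278, 249, 0]) cube([26, 26, 378]);


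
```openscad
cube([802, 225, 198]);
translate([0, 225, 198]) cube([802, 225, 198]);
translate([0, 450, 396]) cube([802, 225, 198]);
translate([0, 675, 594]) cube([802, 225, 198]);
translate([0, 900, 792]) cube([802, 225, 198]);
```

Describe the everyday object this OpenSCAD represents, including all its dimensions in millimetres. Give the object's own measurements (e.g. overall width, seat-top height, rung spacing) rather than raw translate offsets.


A straight staircase of 5 solid steps. Each step is 802 mm wide (x), 225 mm deep (y, the going) and 198 mm tall (the rise). The first step rests on the floor; each subsequent step sits one going further in +y and one rise higher in +z, directly behind and above the previous step with no overlap.


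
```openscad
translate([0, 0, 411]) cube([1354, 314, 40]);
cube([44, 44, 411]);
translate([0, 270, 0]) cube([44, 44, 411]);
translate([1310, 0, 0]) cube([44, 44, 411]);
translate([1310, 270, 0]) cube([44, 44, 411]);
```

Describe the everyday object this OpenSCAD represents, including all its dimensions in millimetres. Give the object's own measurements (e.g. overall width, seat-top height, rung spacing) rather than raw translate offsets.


A long wooden bench with a 1354 mm (x) × 314 mm (y) seat, 40 mm thick, its top surface 451 mm above the floor. Four 44 mm square legs at the seat corners, flush with the edges, run from z = 0 to the seat underside.


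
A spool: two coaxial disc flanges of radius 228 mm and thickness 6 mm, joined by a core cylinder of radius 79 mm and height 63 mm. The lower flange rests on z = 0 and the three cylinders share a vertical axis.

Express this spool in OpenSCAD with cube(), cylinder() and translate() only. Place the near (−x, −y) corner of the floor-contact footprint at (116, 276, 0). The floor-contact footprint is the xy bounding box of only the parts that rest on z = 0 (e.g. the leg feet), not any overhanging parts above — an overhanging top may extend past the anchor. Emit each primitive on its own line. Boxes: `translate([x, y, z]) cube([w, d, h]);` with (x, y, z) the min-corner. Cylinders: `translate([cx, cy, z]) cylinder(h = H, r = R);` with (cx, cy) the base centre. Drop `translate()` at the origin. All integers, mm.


translate([344, 504, 0]) cylinder(h = 6, r = 228);
translate([344, 504, 6]) cylinder(h = 63, r = 79);
translate([344, 504, 69]) cylinder(h = 6, r = 228);


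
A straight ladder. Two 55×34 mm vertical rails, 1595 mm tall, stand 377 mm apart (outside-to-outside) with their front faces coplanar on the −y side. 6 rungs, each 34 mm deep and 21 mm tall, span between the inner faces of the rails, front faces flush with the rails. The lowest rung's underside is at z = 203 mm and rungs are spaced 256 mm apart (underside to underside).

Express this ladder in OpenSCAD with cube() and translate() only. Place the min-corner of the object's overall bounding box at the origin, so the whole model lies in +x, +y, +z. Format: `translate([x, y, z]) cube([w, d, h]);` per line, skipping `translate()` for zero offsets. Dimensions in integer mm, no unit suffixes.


cube([55, 34, 1595]);
translate([322, 0, 0]) cube([55, 34, 1595]);
translate([55, 0, 203]) cube([267, 34, 21]);
translate([55, 0, 459]) cube([267, 34, 21]);
translate([55, 0, 715]) cube([267, 34, 21]);
translate([55, 0, 971]) cube([267, 34, 21]);
translate([55, 0, 1227]) cube([267, 34, 21]);
translate([55, 0, 1483]) cube([267, 34, 21]);


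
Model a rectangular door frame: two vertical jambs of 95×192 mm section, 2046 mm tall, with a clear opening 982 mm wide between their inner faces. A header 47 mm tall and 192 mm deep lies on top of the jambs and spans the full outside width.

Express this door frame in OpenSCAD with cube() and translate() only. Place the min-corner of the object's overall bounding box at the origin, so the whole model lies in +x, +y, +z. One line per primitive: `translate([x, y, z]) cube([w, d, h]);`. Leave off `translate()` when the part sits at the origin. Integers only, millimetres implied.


cube([95, 192, 2046]);
translate([1077, 0, 0]) cube([95, 192, 2046]);
translate([0, 0, 2046]) cube([1172, 192, 47]);


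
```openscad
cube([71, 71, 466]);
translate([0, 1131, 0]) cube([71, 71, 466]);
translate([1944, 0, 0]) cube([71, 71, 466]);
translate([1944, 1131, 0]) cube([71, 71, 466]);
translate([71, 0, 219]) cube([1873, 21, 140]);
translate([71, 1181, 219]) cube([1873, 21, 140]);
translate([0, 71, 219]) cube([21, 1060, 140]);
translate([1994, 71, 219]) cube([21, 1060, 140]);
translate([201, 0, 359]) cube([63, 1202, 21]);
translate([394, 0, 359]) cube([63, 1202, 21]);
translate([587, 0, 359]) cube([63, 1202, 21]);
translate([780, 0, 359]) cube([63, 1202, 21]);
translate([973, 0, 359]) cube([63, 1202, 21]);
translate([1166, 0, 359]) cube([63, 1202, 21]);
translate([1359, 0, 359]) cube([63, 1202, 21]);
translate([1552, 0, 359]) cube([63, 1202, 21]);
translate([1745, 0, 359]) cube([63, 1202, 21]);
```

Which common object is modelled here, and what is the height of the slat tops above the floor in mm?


A bed frame. The slat-top height is 380 mm.

Four posts, four rails, and a row of slats — a bed frame. Slats sit on the rails at z = 219 + 140 = 359; with slat thickness 21, the top is 380 mm.


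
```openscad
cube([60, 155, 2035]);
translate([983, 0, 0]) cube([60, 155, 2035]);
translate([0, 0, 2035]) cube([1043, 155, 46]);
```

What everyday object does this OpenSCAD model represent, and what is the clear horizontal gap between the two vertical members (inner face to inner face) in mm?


A door frame. The clear opening width is 923 mm.

Two 2035 mm tall posts with a header on top — a door frame. The left jamb is 60 mm wide at x = 0; the right jamb starts at x = 983. The clear opening is 983 − 60 = 923 mm.


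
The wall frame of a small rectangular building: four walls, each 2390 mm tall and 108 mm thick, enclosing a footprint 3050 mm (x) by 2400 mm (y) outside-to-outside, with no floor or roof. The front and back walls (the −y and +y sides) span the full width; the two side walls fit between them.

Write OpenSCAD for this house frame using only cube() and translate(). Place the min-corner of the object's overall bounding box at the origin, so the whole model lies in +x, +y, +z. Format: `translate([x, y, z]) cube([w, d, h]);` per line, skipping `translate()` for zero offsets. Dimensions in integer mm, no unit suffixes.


cube([3050, 108, 2390]);
translate([0, 2292, 0]) cube([3050, 108, 2390]);
translate([0, 108, 0]) cube([108, 2184, 2390]);
translate([2942, 108, 0]) cube([108, 2184, 2390]);


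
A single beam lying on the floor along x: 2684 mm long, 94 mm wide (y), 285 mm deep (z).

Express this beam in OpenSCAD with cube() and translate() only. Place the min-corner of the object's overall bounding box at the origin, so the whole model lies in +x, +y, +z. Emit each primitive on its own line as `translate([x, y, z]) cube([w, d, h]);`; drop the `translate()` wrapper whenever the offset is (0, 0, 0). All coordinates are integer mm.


cube([2684, 94, 285]);


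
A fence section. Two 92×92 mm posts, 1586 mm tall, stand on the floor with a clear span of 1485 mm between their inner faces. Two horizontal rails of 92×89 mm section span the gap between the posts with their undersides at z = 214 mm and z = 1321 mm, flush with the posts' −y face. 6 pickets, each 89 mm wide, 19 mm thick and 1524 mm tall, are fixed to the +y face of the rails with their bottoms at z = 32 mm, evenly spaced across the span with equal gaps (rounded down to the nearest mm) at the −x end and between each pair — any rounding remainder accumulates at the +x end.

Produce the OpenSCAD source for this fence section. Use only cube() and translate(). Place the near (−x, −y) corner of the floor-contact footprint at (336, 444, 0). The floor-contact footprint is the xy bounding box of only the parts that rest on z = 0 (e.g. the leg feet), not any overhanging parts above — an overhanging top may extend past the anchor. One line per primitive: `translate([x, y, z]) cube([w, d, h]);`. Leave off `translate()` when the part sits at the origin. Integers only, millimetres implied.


translate([336, 444, 0]) cube([92, 92, 1586]);
translate([1913, 444, 0]) cube([92, 92, 1586]);
translate([428, 444, 214]) cube([1485, 92, 89]);
translate([428, 444, 1321]) cube([1485, 92, 89]);
translate([563, 536, 32]) cube([89, 19, 1524]);
translate([787, 536, 32]) cube([89, 19, 1524]);
translate([1011, 536, 32]) cube([89, 19, 1524]);
translate([1235, 536, 32]) cube([89, 19, 1524]);
translate([1459, 536, 32]) cube([89, 19, 1524]);
translate([1683, 536, 32]) cube([89, 19, 1524]);


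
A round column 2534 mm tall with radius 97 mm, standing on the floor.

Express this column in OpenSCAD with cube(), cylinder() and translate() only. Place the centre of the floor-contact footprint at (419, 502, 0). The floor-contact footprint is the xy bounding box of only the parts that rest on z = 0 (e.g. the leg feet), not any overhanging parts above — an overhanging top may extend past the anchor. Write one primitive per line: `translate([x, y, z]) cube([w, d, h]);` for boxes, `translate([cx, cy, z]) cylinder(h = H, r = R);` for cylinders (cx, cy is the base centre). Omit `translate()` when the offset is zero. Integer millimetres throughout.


translate([419, 502, 0]) cylinder(h = 2534, r = 97);


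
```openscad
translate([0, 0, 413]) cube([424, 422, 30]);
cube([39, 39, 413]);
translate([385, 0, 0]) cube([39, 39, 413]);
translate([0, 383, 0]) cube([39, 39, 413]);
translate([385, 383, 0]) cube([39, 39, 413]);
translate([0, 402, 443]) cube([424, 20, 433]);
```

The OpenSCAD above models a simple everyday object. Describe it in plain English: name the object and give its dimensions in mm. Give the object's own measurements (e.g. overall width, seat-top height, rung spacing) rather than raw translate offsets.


A chair. The seat is a 424×422×30 mm slab with its top at z = 443 mm, on four 39×39 mm corner legs (flush with the seat edges, standing on z = 0). A flat backrest 20 mm thick, 433 mm tall, spans the full seat width and rises from the seat top along its +y edge, rear face flush with the rear of the seat.


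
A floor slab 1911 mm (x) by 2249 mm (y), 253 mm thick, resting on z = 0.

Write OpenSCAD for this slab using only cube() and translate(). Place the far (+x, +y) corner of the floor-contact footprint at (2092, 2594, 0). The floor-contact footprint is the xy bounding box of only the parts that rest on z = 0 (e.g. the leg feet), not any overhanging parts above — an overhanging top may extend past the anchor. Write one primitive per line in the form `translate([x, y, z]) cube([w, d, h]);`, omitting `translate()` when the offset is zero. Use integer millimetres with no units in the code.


translate([181, 345, 0]) cube([1911, 2249, 253]);


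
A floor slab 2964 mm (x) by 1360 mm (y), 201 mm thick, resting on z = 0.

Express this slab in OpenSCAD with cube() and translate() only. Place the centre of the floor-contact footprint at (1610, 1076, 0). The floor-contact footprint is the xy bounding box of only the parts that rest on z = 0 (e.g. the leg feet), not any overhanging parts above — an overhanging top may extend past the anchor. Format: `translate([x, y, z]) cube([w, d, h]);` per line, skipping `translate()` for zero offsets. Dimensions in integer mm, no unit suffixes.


translate([128, 396, 0]) cube([2964, 1360, 201]);


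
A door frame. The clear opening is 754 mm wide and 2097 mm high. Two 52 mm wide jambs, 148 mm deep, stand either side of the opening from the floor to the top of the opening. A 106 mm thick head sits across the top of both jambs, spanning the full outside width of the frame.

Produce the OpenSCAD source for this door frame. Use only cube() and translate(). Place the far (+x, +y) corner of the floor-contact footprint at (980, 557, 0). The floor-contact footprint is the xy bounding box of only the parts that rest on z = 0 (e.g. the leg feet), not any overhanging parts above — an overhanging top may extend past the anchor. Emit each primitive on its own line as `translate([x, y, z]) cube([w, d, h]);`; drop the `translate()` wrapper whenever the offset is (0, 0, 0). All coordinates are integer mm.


translate([122, 409, 0]) cube([52, 148, 2097]);
translate([928, 409, 0]) cube([52, 148, 2097]);
translate([122, 409, 2097]) cube([858, 148, 106]);


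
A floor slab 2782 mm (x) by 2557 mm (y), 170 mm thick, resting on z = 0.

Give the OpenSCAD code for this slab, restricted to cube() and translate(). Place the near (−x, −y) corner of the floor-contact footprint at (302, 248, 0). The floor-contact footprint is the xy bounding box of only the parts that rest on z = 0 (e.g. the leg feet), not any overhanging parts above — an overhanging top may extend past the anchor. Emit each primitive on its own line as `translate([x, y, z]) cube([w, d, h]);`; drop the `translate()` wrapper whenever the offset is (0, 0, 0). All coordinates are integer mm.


translate([302, 248, 0]) cube([2782, 2557, 170]);


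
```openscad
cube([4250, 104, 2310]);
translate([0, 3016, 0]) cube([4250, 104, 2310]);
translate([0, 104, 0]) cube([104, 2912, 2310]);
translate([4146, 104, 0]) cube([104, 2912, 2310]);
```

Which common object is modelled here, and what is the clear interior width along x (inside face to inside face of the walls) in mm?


A house (or room) frame. The interior width is 4042 mm.

Four 2310 mm walls enclosing a rectangle with no floor or roof — a room or house frame. Outside width is 4250 mm and wall thickness is 104 mm, so the interior width is 4250 − 2 × 104 = 4042 mm.


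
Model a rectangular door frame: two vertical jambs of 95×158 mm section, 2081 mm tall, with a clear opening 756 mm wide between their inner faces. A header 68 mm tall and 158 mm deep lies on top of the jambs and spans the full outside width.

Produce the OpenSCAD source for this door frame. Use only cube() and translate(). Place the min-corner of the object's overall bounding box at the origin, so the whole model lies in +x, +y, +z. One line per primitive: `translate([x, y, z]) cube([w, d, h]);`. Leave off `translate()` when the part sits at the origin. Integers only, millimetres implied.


cube([95, 158, 2081]);
translate([851, 0, 0]) cube([95, 158, 2081]);
translate([0, 0, 2081]) cube([946, 158, 68]);


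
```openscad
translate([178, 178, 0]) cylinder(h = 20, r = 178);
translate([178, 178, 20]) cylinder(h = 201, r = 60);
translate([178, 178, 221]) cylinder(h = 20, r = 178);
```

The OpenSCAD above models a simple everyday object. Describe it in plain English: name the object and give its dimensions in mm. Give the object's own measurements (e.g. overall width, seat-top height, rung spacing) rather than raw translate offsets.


A spool: two coaxial disc flanges of radius 178 mm and thickness 20 mm, joined by a core cylinder of radius 60 mm and height 201 mm. The lower flange rests on z = 0 and the three cylinders share a vertical axis.


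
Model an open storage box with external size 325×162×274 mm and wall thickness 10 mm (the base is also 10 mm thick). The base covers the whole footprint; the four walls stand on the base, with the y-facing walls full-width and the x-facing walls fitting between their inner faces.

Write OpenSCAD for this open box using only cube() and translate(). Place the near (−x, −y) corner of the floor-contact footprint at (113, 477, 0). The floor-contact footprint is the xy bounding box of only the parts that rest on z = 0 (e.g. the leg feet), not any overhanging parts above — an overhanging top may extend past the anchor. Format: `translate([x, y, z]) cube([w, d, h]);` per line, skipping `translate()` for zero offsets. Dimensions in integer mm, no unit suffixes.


translate([113, 477, 0]) cube([325, 162, 10]);
translate([113, 477, 10]) cube([325, 10, 264]);
translate([113, 629, 10]) cube([325, 10, 264]);
translate([113, 487, 10]) cube([10, 142, 264]);
translate([428, 487, 10]) cube([10, 142, 264]);


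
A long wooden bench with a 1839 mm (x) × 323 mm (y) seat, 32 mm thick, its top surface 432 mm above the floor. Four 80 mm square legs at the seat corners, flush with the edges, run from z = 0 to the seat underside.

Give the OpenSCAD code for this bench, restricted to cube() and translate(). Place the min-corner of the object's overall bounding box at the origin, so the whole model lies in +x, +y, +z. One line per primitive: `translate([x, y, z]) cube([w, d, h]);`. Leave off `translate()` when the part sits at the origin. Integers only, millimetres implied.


// leg_h = 432 − 32 = 400
translate([0, 0, 400]) cube([1839, 323, 32]);
cube([80, 80, 400]);
translate([0, 243, 0]) cube([80, 80, 400]);
translate([1759, 0, 0]) cube([80, 80, 400]);
translate([1759, 243, 0]) cube([80, 80, 400]);


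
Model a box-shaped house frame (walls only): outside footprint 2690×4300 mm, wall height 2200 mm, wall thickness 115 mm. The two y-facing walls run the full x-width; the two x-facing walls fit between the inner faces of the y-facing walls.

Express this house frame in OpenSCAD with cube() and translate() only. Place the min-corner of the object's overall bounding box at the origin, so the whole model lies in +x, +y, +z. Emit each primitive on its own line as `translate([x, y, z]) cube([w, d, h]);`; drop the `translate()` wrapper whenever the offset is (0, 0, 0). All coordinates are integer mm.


cube([2690, 115, 2200]);
translate([0, 4185, 0]) cube([2690, 115, 2200]);
translate([0, 115, 0]) cube([115, 4070, 2200]);
translate([2575, 115, 0]) cube([115, 4070, 2200]);


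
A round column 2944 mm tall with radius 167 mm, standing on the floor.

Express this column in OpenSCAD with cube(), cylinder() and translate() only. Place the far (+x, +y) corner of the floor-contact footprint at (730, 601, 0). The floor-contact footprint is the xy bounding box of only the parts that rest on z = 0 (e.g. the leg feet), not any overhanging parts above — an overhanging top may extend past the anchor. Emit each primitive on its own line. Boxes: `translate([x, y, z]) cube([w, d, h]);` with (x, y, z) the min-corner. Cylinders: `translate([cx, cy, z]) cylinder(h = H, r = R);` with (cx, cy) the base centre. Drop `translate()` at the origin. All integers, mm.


translate([563, 434, 0]) cylinder(h = 2944, r = 167);


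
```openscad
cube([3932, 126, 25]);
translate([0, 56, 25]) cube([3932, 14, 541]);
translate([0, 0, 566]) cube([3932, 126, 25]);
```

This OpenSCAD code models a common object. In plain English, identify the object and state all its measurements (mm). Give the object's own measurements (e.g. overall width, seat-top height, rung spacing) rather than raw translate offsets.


An I-beam lying along x, 3932 mm long. Overall section height 591 mm. Two flanges 126 mm wide (y) and 25 mm thick, one on the floor and one at the top; a web 14 mm thick runs between them, centred on the flange width.


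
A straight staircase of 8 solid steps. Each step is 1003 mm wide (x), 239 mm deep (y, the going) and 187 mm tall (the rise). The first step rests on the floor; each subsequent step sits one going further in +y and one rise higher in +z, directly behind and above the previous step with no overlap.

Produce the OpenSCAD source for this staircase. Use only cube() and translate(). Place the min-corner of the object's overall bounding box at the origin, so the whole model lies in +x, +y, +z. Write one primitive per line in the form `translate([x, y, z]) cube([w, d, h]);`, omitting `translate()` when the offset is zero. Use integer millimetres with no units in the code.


cube([1003, 239, 187]);
translate([0, 239, 187]) cube([1003, 239, 187]);
translate([0, 478, 374]) cube([1003, 239, 187]);
translate([0, 717, 561]) cube([1003, 239, 187]);
translate([0, 956, 748]) cube([1003, 239, 187]);
translate([0, 1195, 935]) cube([1003, 239, 187]);
translate([0, 1434, 1122]) cube([1003, 239, 187]);
translate([0, 1673, 1309]) cube([1003, 239, 187]);


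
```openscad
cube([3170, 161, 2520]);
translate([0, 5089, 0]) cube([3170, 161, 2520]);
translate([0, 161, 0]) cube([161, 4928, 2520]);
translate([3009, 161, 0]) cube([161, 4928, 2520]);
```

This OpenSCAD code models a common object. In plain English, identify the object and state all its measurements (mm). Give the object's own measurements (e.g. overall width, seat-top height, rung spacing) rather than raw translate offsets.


The wall frame of a small rectangular building: four walls, each 2520 mm tall and 161 mm thick, enclosing a footprint 3170 mm (x) by 5250 mm (y) outside-to-outside, with no floor or roof. The front and back walls (the −y and +y sides) span the full width; the two side walls fit between them.


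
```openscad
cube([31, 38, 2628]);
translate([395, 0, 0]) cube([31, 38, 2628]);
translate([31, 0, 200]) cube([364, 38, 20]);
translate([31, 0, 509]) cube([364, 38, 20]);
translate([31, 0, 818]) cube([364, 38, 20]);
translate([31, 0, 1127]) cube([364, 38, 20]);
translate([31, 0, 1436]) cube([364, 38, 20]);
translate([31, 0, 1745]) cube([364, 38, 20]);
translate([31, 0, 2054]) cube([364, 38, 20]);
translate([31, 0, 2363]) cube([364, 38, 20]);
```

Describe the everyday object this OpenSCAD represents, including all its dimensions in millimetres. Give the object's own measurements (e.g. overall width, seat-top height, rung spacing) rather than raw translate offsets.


A straight ladder. Two 31×38 mm vertical rails, 2628 mm tall, stand 426 mm apart (outside-to-outside) with their front faces coplanar on the −y side. 8 rungs, each 38 mm deep and 20 mm tall, span between the inner faces of the rails, front faces flush with the rails. The lowest rung's underside is at z = 200 mm and rungs are spaced 309 mm apart (underside to underside).


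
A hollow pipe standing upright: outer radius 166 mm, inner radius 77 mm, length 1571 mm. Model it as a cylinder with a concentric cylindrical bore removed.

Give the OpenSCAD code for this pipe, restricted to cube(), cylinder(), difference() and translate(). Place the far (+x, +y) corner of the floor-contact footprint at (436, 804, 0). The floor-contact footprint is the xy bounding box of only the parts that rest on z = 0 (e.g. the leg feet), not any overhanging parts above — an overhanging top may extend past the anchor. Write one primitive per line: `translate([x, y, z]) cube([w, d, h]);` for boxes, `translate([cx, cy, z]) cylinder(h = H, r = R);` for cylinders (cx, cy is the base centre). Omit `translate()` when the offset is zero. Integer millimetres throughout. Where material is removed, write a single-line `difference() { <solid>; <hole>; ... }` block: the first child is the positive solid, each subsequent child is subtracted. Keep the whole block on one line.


difference() { translate([270, 638, 0]) cylinder(h = 1571, r = 166); translate([270, 638, 0]) cylinder(h = 1571, r = 77); }


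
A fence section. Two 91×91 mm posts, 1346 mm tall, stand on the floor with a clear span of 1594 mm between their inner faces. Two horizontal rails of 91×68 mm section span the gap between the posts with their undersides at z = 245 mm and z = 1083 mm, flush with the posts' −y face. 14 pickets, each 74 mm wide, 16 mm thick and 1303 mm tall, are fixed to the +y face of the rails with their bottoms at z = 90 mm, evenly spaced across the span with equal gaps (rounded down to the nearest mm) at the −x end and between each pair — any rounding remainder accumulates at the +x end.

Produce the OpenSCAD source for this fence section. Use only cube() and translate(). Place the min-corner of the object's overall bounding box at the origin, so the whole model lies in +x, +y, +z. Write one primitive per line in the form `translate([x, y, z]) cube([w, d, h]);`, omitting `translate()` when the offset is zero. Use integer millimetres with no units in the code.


cube([91, 91, 1346]);
translate([1685, 0, 0]) cube([91, 91, 1346]);
translate([91, 0, 245]) cube([1594, 91, 68]);
translate([91, 0, 1083]) cube([1594, 91, 68]);
translate([128, 91, 90]) cube([74, 16, 1303]);
translate([239, 91, 90]) cube([74, 16, 1303]);
translate([350, 91, 90]) cube([74, 16, 1303]);
translate([461, 91, 90]) cube([74, 16, 1303]);
translate([572, 91, 90]) cube([74, 16, 1303]);
translate([683, 91, 90]) cube([74, 16, 1303]);
translate([794, 91, 90]) cube([74, 16, 1303]);
translate([905, 91, 90]) cube([74, 16, 1303]);
translate([1016, 91, 90]) cube([74, 16, 1303]);
translate([1127, 91, 90]) cube([74, 16, 1303]);
translate([1238, 91, 90]) cube([74, 16, 1303]);
translate([1349, 91, 90]) cube([74, 16, 1303]);
translate([1460, 91, 90]) cube([74, 16, 1303]);
translate([1571, 91, 90]) cube([74, 16, 1303]);


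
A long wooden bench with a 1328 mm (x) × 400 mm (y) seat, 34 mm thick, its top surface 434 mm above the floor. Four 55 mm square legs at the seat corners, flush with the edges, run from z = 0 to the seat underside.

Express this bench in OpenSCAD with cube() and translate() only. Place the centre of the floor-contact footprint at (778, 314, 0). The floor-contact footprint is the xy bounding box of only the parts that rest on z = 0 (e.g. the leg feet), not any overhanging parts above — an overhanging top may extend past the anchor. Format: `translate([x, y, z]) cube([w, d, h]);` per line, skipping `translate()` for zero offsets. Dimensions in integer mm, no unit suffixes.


translate([114, 114, 400]) cube([1328, 400, 34]);
translate([114, 114, 0]) cube([55, 55, 400]);
translate([114, 459, 0]) cube([55, 55, 400]);
translate([1387, 114, 0]) cube([55, 55, 400]);
translate([1387, 459, 0]) cube([55, 55, 400]);


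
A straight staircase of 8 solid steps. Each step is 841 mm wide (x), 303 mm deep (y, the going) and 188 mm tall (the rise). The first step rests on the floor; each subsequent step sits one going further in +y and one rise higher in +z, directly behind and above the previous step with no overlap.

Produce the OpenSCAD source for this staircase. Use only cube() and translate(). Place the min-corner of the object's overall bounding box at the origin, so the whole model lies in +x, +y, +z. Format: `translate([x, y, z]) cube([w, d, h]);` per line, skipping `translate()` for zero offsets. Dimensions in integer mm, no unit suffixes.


cube([841, 303, 188]);
translate([0, 303, 188]) cube([841, 303, 188]);
translate([0, 606, 376]) cube([841, 303, 188]);
translate([0, 909, 564]) cube([841, 303, 188]);
translate([0, 1212, 752]) cube([841, 303, 188]);
translate([0, 1515, 940]) cube([841, 303, 188]);
translate([0, 1818, 1128]) cube([841, 303, 188]);
translate([0, 2121, 1316]) cube([841, 303, 188]);


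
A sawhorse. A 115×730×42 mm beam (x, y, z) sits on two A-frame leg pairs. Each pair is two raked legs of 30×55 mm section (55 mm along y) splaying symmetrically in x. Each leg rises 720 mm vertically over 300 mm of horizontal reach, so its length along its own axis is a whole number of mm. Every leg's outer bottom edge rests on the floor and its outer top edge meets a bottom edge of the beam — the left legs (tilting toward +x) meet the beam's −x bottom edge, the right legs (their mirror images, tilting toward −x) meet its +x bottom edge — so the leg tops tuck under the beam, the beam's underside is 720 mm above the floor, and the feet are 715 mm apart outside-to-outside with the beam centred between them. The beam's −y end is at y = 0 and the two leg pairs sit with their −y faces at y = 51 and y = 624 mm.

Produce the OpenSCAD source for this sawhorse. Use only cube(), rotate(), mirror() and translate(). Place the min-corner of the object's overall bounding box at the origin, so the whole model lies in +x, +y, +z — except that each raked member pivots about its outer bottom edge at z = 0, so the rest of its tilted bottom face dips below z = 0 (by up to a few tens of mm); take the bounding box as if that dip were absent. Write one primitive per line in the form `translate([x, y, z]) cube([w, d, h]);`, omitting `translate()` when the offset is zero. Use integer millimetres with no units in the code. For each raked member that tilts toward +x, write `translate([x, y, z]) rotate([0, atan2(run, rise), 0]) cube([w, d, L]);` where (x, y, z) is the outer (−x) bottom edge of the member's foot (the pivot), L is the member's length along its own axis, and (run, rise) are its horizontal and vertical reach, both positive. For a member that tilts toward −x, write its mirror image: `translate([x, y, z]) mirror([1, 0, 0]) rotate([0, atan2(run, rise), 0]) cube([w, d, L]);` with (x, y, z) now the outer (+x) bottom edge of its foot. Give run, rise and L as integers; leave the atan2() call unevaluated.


// leg length = √(300² + 720²) = 780
// right-leg outer foot x = 2·300 + 115 = 715
// beam min-corner = (300, 0, 720)
translate([300, 0, 720]) cube([115, 730, 42]);
translate([0, 51, 0]) rotate([0, atan2(300, 720), 0]) cube([30, 55, 780]);
translate([715, 51, 0]) mirror([1, 0, 0]) rotate([0, atan2(300, 720), 0]) cube([30, 55, 780]);
translate([0, 624, 0]) rotate([0, atan2(300, 720), 0]) cube([30, 55, 780]);
translate([715, 624, 0]) mirror([1, 0, 0]) rotate([0, atan2(300, 720), 0]) cube([30, 55, 780]);


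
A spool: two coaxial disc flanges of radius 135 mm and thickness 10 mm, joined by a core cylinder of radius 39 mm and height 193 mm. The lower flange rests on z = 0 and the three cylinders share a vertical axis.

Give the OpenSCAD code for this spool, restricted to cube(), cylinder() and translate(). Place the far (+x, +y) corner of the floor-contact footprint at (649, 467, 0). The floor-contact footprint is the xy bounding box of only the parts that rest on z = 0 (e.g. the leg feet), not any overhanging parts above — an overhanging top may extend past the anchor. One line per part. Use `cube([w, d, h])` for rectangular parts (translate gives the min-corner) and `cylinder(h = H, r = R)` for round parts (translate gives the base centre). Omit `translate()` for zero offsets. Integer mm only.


translate([514, 332, 0]) cylinder(h = 10, r = 135);
translate([514, 332, 10]) cylinder(h = 193, r = 39);
translate([514, 332, 203]) cylinder(h = 10, r = 135);


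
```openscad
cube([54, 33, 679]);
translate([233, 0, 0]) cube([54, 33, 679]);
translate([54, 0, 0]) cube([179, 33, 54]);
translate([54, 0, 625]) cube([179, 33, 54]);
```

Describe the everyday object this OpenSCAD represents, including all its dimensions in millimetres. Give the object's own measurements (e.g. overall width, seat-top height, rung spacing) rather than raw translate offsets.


A rectangular picture frame lying in the x–z plane (depth along y). The opening is 179 mm wide (x) by 571 mm tall (z), surrounded by a border 54 mm wide on all four sides. The frame is 33 mm deep and is made of two full-height vertical stiles with two horizontal rails fitted between them.


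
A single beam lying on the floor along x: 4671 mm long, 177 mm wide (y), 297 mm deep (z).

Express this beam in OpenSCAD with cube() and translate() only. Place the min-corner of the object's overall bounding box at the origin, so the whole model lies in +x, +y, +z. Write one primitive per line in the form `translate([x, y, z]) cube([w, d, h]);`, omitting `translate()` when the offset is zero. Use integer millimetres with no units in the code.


cube([4671, 177, 297]);


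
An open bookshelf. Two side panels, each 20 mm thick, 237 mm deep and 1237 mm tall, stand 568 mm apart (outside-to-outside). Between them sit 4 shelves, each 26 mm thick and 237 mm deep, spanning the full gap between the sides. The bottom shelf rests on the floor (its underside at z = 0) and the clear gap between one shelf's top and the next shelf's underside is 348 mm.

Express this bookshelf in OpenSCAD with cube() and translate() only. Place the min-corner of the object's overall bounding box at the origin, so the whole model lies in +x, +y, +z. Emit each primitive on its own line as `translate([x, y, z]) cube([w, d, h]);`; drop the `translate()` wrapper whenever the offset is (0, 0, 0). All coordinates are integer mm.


cube([20, 237, 1237]);
translate([548, 0, 0]) cube([20, 237, 1237]);
translate([20, 0, 0]) cube([528, 237, 26]);
translate([20, 0, 374]) cube([528, 237, 26]);
translate([20, 0, 748]) cube([528, 237, 26]);
translate([20, 0, 1122]) cube([528, 237, 26]);
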